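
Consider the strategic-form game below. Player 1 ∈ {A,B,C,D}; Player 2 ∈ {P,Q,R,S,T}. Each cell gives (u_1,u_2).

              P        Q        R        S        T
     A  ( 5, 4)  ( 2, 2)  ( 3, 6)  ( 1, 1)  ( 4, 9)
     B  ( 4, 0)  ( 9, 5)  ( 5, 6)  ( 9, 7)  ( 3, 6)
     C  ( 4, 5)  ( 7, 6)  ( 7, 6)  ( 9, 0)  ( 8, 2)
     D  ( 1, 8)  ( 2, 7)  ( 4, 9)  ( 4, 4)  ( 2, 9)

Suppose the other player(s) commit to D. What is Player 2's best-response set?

P2 best: {R,T}

u_2(P vs D) = 8
u_2(Q vs D) = 7
u_2(R vs D) = 9
u_2(S vs D) = 4
u_2(T vs D) = 9
max payoff 9 at {R,T}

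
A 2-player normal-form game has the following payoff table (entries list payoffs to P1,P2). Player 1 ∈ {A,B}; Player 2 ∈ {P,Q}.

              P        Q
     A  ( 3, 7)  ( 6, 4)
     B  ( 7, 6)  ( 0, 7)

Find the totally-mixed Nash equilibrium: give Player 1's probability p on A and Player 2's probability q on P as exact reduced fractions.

P1 indiff ⇒ q·3+(1-q)·6 = q·7+(1-q)·0 ⇒ q(-4) = (1-q)(-6) ⇒ q = 3/5
P2 indiff ⇒ p·7+(1-p)·6 = p·4+(1-p)·7 ⇒ p(3) = (1-p)(1) ⇒ p = 1/4

p=1/4, q=3/5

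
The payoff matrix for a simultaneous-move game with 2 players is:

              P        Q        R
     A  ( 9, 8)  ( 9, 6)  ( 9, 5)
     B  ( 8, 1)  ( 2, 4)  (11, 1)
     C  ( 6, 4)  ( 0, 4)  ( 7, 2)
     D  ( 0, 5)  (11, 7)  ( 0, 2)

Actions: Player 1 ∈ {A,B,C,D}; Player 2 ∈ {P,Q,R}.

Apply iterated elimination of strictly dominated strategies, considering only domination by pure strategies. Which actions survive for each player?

P1 drop C (A beats it: P:9>6 Q:9>0 R:9>7)
P2 drop R (Q beats it: A:6>5 B:4>1 D:7>2)
P1 drop B (A beats it: P:9>8 Q:9>2)
P1→{A,D} P2→{P,Q}

Survivors P1:{A,D} P2:{P,Q}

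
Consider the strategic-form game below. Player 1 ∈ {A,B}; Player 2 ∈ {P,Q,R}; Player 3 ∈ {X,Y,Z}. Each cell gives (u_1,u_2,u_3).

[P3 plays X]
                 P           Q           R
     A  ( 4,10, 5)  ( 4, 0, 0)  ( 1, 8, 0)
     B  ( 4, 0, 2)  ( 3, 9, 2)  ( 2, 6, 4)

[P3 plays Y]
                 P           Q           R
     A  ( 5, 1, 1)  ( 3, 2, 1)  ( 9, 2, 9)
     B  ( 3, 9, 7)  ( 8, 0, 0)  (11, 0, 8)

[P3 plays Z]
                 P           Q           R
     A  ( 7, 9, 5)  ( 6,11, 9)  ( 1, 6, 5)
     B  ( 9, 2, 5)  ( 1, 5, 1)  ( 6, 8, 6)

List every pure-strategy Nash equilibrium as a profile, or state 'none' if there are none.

(A,P,X): NE
(A,P,Y): not NE [P2→R gives 2>1; P3→Z gives 5>1]
(A,P,Z): not NE [P1→B gives 9>7; P2→Q gives 11>9]
(A,Q,X): not NE [P2→P gives 10>0; P3→Z gives 9>0]
(A,Q,Y): not NE [P1→B gives 8>3; P3→Z gives 9>1]
(A,Q,Z): NE
(A,R,X): not NE [P1→B gives 2>1; P2→P gives 10>8; P3→Y gives 9>0]
(A,R,Y): not NE [P1→B gives 11>9]
(A,R,Z): not NE [P1→B gives 6>1; P2→Q gives 11>6; P3→Y gives 9>5]
(B,P,X): not NE [P2→Q gives 9>0; P3→Y gives 7>2]
(B,P,Y): not NE [P1→A gives 5>3]
(B,P,Z): not NE [P2→R gives 8>2; P3→Y gives 7>5]
(B,Q,X): not NE [P1→A gives 4>3]
(B,Q,Y): not NE [P2→P gives 9>0; P3→X gives 2>0]
(B,Q,Z): not NE [P1→A gives 6>1; P2→R gives 8>5; P3→X gives 2>1]
(B,R,X): not NE [P2→Q gives 9>6; P3→Y gives 8>4]
(B,R,Y): not NE [P2→P gives 9>0]
(B,R,Z): not NE [P3→Y gives 8>6]

NE set: (A,P,X), (A,Q,Z)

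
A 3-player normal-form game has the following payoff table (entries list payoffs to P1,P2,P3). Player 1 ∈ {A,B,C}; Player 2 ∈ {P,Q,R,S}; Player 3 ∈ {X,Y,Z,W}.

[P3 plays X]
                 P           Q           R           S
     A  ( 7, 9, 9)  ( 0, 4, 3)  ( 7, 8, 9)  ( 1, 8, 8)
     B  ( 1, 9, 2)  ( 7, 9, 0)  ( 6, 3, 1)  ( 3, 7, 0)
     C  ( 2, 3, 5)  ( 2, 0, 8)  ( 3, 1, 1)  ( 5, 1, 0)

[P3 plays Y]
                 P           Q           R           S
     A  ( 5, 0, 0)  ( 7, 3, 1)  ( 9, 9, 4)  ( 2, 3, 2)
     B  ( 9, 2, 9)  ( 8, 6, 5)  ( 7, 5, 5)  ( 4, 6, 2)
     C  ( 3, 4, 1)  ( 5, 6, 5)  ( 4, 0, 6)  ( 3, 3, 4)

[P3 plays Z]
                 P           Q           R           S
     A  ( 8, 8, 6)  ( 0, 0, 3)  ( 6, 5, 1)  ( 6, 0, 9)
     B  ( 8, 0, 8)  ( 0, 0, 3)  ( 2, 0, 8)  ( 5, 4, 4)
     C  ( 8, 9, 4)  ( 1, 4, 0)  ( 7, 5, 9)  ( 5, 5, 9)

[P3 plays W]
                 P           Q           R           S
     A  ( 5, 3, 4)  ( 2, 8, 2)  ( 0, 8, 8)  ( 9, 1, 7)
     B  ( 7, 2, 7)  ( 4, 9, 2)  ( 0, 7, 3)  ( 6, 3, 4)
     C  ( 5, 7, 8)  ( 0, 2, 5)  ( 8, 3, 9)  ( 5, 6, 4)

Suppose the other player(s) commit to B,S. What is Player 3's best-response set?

u_3(X vs B,S) = 0
u_3(Y vs B,S) = 2
u_3(Z vs B,S) = 4
u_3(W vs B,S) = 4
max payoff 4 at {Z,W}

BR_3 = {Z,W}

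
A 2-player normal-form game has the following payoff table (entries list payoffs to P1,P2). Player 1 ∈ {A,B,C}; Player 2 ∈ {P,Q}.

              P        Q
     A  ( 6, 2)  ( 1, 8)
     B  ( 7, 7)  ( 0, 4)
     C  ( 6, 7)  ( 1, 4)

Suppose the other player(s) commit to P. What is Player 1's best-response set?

u_1(A vs P) = 6
u_1(B vs P) = 7
u_1(C vs P) = 6
max payoff 7 at {B}

BR_1 = {B}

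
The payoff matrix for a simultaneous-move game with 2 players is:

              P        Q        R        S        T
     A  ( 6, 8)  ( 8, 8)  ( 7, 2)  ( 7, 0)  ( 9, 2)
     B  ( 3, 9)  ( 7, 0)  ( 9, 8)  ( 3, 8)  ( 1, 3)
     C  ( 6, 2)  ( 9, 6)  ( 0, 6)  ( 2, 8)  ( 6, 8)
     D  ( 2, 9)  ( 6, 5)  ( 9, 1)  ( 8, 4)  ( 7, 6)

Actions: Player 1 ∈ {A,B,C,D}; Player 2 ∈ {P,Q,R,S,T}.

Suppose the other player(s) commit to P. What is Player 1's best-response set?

P1 best: {A,C}

u_1(A vs P) = 6
u_1(B vs P) = 3
u_1(C vs P) = 6
u_1(D vs P) = 2
max payoff 6 at {A,C}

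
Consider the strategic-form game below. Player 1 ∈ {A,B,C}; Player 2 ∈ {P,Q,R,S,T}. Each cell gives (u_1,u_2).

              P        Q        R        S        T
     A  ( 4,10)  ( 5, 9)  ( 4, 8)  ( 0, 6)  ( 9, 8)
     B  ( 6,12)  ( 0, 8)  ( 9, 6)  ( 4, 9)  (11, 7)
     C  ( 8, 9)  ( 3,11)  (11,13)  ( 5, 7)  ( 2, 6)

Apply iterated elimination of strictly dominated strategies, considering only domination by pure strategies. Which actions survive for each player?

Remaining: P1:{A,C} P2:{P,Q,R}

P2 drop S (P beats it: A:10>6 B:12>9 C:9>7)
P2 drop T (P beats it: A:10>8 B:12>7 C:9>6)
P1 drop B (C beats it: P:8>6 Q:3>0 R:11>9)
P1→{A,C} P2→{P,Q,R}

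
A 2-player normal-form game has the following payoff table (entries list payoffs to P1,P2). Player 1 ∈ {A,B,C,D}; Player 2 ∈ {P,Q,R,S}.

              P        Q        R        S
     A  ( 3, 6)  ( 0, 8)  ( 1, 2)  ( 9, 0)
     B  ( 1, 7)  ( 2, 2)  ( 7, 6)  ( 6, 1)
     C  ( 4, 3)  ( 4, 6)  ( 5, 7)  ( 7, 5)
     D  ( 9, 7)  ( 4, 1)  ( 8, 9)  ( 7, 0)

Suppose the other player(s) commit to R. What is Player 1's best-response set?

u_1(A vs R) = 1
u_1(B vs R) = 7
u_1(C vs R) = 5
u_1(D vs R) = 8
max payoff 8 at {D}

P1 best: {D}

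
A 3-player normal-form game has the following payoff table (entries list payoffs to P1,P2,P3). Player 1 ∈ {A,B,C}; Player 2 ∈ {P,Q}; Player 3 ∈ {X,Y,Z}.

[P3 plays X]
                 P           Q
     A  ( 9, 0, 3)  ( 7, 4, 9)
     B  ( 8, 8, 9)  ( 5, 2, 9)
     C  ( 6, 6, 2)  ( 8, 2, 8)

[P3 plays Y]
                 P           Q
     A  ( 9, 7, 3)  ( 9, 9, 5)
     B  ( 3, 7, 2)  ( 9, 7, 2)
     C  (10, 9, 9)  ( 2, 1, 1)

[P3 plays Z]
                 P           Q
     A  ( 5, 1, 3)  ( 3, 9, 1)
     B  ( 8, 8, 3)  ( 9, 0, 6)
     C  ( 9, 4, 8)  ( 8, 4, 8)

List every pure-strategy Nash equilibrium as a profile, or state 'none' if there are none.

(A,P,X): not NE [P2→Q gives 4>0]
(A,P,Y): not NE [P1→C gives 10>9; P2→Q gives 9>7]
(A,P,Z): not NE [P1→C gives 9>5; P2→Q gives 9>1]
(A,Q,X): not NE [P1→C gives 8>7]
(A,Q,Y): not NE [P3→X gives 9>5]
(A,Q,Z): not NE [P1→B gives 9>3; P3→X gives 9>1]
(B,P,X): not NE [P1→A gives 9>8]
(B,P,Y): not NE [P1→C gives 10>3; P3→X gives 9>2]
(B,P,Z): not NE [P1→C gives 9>8; P3→X gives 9>3]
(B,Q,X): not NE [P1→C gives 8>5; P2→P gives 8>2]
(B,Q,Y): not NE [P3→X gives 9>2]
(B,Q,Z): not NE [P2→P gives 8>0; P3→X gives 9>6]
(C,P,X): not NE [P1→A gives 9>6; P3→Y gives 9>2]
(C,P,Y): NE
(C,P,Z): not NE [P3→Y gives 9>8]
(C,Q,X): not NE [P2→P gives 6>2]
(C,Q,Y): not NE [P1→B gives 9>2; P2→P gives 9>1; P3→Z gives 8>1]
(C,Q,Z): not NE [P1→B gives 9>8]

Nash profiles: (C,P,Y)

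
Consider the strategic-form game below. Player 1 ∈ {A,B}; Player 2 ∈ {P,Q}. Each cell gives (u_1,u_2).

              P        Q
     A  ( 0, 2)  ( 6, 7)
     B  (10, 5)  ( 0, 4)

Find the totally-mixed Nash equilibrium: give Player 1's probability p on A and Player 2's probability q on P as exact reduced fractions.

P1 indiff ⇒ q·0+(1-q)·6 = q·10+(1-q)·0 ⇒ q(-10) = (1-q)(-6) ⇒ q = 3/8
P2 indiff ⇒ p·2+(1-p)·5 = p·7+(1-p)·4 ⇒ p(-5) = (1-p)(-1) ⇒ p = 1/6

(p,q) = (1/6, 3/8)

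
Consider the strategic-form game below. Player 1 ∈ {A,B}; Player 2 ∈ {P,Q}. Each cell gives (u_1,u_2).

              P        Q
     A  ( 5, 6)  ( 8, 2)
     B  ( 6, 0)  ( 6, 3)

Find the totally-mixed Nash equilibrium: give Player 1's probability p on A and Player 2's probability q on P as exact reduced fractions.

P1 indiff ⇒ q·5+(1-q)·8 = q·6+(1-q)·6 ⇒ q(-1) = (1-q)(-2) ⇒ q = 2/3
P2 indiff ⇒ p·6+(1-p)·0 = p·2+(1-p)·3 ⇒ p(4) = (1-p)(3) ⇒ p = 3/7

(p,q) = (3/7, 2/3)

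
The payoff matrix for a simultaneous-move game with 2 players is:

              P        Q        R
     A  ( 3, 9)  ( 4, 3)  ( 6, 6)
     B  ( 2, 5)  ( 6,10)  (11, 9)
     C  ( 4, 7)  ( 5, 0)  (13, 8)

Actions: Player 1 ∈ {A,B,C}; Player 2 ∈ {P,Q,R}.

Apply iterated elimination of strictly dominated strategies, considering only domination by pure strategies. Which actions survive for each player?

Remaining: P1:{B,C} P2:{Q,R}

P1 drop A (C beats it: P:4>3 Q:5>4 R:13>6)
P2 drop P (R beats it: B:9>5 C:8>7)
P1→{B,C} P2→{Q,R}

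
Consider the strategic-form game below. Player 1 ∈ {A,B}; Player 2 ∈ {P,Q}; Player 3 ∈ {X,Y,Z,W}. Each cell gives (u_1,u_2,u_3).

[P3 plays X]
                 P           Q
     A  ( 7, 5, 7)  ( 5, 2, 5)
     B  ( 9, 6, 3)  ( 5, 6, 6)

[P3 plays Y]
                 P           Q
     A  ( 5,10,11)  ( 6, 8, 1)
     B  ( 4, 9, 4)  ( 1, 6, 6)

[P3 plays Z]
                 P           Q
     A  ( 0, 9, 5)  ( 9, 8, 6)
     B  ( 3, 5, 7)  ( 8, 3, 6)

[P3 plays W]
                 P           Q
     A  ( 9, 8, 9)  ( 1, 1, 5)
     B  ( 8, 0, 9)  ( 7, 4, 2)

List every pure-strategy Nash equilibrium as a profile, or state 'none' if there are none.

(A,P,X): not NE [P1→B gives 9>7; P3→Y gives 11>7]
(A,P,Y): NE
(A,P,Z): not NE [P1→B gives 3>0; P3→Y gives 11>5]
(A,P,W): not NE [P3→Y gives 11>9]
(A,Q,X): not NE [P2→P gives 5>2; P3→Z gives 6>5]
(A,Q,Y): not NE [P2→P gives 10>8; P3→Z gives 6>1]
(A,Q,Z): not NE [P2→P gives 9>8]
(A,Q,W): not NE [P1→B gives 7>1; P2→P gives 8>1; P3→Z gives 6>5]
(B,P,X): not NE [P3→W gives 9>3]
(B,P,Y): not NE [P1→A gives 5>4; P3→W gives 9>4]
(B,P,Z): not NE [P3→W gives 9>7]
(B,P,W): not NE [P1→A gives 9>8; P2→Q gives 4>0]
(B,Q,X): NE
(B,Q,Y): not NE [P1→A gives 6>1; P2→P gives 9>6]
(B,Q,Z): not NE [P1→A gives 9>8; P2→P gives 5>3]
(B,Q,W): not NE [P3→Z gives 6>2]

NE set: (A,P,Y), (B,Q,X)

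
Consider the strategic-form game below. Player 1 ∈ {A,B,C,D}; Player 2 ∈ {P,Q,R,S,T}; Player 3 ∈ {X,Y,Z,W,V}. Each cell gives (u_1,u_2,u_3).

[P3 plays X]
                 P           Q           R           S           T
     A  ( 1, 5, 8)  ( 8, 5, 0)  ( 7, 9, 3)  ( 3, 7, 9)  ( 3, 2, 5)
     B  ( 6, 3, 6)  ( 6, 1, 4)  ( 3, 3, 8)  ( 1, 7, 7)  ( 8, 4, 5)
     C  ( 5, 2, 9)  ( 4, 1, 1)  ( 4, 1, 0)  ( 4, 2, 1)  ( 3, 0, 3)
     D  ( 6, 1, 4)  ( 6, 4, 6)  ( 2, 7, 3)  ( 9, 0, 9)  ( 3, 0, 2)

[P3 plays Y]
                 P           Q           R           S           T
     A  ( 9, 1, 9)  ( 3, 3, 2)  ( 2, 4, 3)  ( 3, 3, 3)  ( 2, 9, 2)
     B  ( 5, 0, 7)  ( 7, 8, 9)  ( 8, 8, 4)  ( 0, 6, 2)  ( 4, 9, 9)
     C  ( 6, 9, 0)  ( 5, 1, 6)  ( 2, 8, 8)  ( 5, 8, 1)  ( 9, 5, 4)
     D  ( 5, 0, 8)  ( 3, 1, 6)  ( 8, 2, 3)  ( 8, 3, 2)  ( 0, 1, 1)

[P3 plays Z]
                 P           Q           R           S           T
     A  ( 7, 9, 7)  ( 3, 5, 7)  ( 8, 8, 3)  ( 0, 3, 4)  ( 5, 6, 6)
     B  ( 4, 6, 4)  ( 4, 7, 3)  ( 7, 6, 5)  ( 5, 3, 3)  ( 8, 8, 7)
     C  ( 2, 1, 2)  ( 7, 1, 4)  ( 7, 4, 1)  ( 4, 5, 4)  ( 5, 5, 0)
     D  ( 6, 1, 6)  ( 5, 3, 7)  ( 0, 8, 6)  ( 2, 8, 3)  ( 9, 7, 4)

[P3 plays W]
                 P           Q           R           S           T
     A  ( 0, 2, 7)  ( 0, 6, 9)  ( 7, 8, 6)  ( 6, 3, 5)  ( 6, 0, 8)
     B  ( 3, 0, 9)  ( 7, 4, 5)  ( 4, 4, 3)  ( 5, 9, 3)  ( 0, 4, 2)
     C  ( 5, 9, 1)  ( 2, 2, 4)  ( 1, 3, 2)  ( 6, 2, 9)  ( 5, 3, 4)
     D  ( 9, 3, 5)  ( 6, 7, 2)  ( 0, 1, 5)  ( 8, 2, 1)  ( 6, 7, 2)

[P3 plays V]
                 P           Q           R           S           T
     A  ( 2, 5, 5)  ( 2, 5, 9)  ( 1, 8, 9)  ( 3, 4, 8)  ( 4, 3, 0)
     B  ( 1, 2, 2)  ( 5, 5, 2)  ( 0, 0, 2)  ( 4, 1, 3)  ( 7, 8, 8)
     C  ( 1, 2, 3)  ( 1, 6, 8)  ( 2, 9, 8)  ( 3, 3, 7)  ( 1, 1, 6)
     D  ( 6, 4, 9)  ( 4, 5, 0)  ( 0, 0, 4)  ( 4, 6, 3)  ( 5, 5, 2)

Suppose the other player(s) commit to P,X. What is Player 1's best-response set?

u_1(A vs P,X) = 1
u_1(B vs P,X) = 6
u_1(C vs P,X) = 5
u_1(D vs P,X) = 6
max payoff 6 at {B,D}

BR_1 = {B,D}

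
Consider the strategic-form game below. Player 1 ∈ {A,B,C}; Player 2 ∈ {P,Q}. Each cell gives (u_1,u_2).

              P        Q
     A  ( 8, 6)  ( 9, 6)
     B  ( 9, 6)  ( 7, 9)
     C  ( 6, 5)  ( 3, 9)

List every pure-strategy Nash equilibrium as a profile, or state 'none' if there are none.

NE set: (A,Q)

(A,P): not NE [P1→B gives 9>8]
(A,Q): NE
(B,P): not NE [P2→Q gives 9>6]
(B,Q): not NE [P1→A gives 9>7]
(C,P): not NE [P1→B gives 9>6; P2→Q gives 9>5]
(C,Q): not NE [P1→A gives 9>3]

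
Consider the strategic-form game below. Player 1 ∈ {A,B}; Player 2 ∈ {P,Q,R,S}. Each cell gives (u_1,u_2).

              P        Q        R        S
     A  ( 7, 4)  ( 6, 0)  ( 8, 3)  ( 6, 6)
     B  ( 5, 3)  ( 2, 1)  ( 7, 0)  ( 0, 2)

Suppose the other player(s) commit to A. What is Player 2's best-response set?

u_2(P vs A) = 4
u_2(Q vs A) = 0
u_2(R vs A) = 3
u_2(S vs A) = 6
max payoff 6 at {S}

P2 best: {S}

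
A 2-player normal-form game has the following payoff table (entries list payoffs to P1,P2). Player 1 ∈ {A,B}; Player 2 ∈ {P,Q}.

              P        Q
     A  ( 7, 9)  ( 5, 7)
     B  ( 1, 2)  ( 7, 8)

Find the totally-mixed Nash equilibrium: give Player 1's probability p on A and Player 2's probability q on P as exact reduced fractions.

P1 mixes 3/4 on A; P2 mixes 1/4 on P

P1 indiff ⇒ q·7+(1-q)·5 = q·1+(1-q)·7 ⇒ q(6) = (1-q)(2) ⇒ q = 1/4
P2 indiff ⇒ p·9+(1-p)·2 = p·7+(1-p)·8 ⇒ p(2) = (1-p)(6) ⇒ p = 3/4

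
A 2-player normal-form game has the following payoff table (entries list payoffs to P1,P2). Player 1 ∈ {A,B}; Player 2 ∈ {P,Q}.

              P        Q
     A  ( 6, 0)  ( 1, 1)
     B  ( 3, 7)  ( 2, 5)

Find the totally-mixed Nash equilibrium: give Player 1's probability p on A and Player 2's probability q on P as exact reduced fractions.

(p,q) = (2/3, 1/4)

P1 indiff ⇒ q·6+(1-q)·1 = q·3+(1-q)·2 ⇒ q(3) = (1-q)(1) ⇒ q = 1/4
P2 indiff ⇒ p·0+(1-p)·7 = p·1+(1-p)·5 ⇒ p(-1) = (1-p)(-2) ⇒ p = 2/3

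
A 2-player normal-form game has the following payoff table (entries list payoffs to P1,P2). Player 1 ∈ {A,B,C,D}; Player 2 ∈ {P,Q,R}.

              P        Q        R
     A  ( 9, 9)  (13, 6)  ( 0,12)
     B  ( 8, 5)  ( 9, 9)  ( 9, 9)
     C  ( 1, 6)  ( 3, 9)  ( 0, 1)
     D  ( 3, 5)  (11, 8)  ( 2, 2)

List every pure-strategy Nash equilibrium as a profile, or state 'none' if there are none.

(A,P): not NE [P2→R gives 12>9]
(A,Q): not NE [P2→R gives 12>6]
(A,R): not NE [P1→B gives 9>0]
(B,P): not NE [P1→A gives 9>8; P2→R gives 9>5]
(B,Q): not NE [P1→A gives 13>9]
(B,R): NE
(C,P): not NE [P1→A gives 9>1; P2→Q gives 9>6]
(C,Q): not NE [P1→A gives 13>3]
(C,R): not NE [P1→B gives 9>0; P2→Q gives 9>1]
(D,P): not NE [P1→A gives 9>3; P2→Q gives 8>5]
(D,Q): not NE [P1→A gives 13>11]
(D,R): not NE [P1→B gives 9>2; P2→Q gives 8>2]

NE set: (B,R)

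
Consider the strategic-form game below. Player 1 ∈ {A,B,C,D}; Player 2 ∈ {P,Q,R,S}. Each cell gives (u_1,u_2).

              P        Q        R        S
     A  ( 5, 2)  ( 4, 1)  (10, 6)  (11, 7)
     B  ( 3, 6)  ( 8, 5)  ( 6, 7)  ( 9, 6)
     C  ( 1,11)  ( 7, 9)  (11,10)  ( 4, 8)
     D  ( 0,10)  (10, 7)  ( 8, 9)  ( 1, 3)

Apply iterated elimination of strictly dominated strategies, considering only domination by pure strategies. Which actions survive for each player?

P2 drop Q (P beats it: A:2>1 B:6>5 C:11>9 D:10>7)
P1 drop B (A beats it: P:5>3 R:10>6 S:11>9)
P1 drop D (A beats it: P:5>0 R:10>8 S:11>1)
P1→{A,C} P2→{P,R,S}

IESDS → P1:{A,C} P2:{P,R,S}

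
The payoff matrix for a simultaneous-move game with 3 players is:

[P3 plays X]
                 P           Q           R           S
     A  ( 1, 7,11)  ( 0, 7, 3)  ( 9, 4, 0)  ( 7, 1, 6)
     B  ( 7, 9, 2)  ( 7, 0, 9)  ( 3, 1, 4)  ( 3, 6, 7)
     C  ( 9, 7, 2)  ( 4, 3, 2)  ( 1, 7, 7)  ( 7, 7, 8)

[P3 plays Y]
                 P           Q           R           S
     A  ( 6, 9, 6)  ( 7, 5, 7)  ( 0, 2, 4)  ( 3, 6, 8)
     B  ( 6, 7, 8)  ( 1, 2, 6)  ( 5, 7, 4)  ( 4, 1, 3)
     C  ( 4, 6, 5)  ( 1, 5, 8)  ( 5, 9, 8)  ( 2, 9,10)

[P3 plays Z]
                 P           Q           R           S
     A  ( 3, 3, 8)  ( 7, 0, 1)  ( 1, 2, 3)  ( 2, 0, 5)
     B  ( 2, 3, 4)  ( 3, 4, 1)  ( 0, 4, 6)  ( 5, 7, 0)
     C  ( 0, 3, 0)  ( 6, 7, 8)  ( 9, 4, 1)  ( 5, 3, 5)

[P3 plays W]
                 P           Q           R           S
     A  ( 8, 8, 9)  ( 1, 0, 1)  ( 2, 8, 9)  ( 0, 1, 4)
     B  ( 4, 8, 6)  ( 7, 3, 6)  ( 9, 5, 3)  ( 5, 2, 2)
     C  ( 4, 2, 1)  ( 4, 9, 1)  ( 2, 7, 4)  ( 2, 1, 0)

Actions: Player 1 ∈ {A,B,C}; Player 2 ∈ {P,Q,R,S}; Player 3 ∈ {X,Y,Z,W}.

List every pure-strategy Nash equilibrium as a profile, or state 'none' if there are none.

Nash profiles: (B,P,Y), (C,R,Y)

(A,P,X): not NE [P1→C gives 9>1]
(A,P,Y): not NE [P3→X gives 11>6]
(A,P,Z): not NE [P3→X gives 11>8]
(A,P,W): not NE [P3→X gives 11>9]
(A,Q,X): not NE [P1→B gives 7>0; P3→Y gives 7>3]
(A,Q,Y): not NE [P2→P gives 9>5]
(A,Q,Z): not NE [P2→P gives 3>0; P3→Y gives 7>1]
(A,Q,W): not NE [P1→B gives 7>1; P2→R gives 8>0; P3→Y gives 7>1]
(A,R,X): not NE [P2→Q gives 7>4; P3→W gives 9>0]
(A,R,Y): not NE [P1→C gives 5>0; P2→P gives 9>2; P3→W gives 9>4]
(A,R,Z): not NE [P1→C gives 9>1; P2→P gives 3>2; P3→W gives 9>3]
(A,R,W): not NE [P1→B gives 9>2]
(A,S,X): not NE [P2→Q gives 7>1; P3→Y gives 8>6]
(A,S,Y): not NE [P1→B gives 4>3; P2→P gives 9>6]
(A,S,Z): not NE [P1→C gives 5>2; P2→P gives 3>0; P3→Y gives 8>5]
(A,S,W): not NE [P1→B gives 5>0; P2→R gives 8>1; P3→Y gives 8>4]
(B,P,X): not NE [P1→C gives 9>7; P3→Y gives 8>2]
(B,P,Y): NE
(B,P,Z): not NE [P1→A gives 3>2; P2→S gives 7>3; P3→Y gives 8>4]
(B,P,W): not NE [P1→A gives 8>4; P3→Y gives 8>6]
(B,Q,X): not NE [P2→P gives 9>0]
(B,Q,Y): not NE [P1→A gives 7>1; P2→R gives 7>2; P3→X gives 9>6]
(B,Q,Z): not NE [P1→A gives 7>3; P2→S gives 7>4; P3→X gives 9>1]
(B,Q,W): not NE [P2→P gives 8>3; P3→X gives 9>6]
(B,R,X): not NE [P1→A gives 9>3; P2→P gives 9>1; P3→Z gives 6>4]
(B,R,Y): not NE [P3→Z gives 6>4]
(B,R,Z): not NE [P1→C gives 9>0; P2→S gives 7>4]
(B,R,W): not NE [P2→P gives 8>5; P3→Z gives 6>3]
(B,S,X): not NE [P1→C gives 7>3; P2→P gives 9>6]
(B,S,Y): not NE [P2→R gives 7>1; P3→X gives 7>3]
(B,S,Z): not NE [P3→X gives 7>0]
(B,S,W): not NE [P2→P gives 8>2; P3→X gives 7>2]
(C,P,X): not NE [P3→Y gives 5>2]
(C,P,Y): not NE [P1→B gives 6>4; P2→S gives 9>6]
(C,P,Z): not NE [P1→A gives 3>0; P2→Q gives 7>3; P3→Y gives 5>0]
(C,P,W): not NE [P1→A gives 8>4; P2→Q gives 9>2; P3→Y gives 5>1]
(C,Q,X): not NE [P1→B gives 7>4; P2→S gives 7>3; P3→Z gives 8>2]
(C,Q,Y): not NE [P1→A gives 7>1; P2→S gives 9>5]
(C,Q,Z): not NE [P1→A gives 7>6]
(C,Q,W): not NE [P1→B gives 7>4; P3→Z gives 8>1]
(C,R,X): not NE [P1→A gives 9>1; P3→Y gives 8>7]
(C,R,Y): NE
(C,R,Z): not NE [P2→Q gives 7>4; P3→Y gives 8>1]
(C,R,W): not NE [P1→B gives 9>2; P2→Q gives 9>7; P3→Y gives 8>4]
(C,S,X): not NE [P3→Y gives 10>8]
(C,S,Y): not NE [P1→B gives 4>2]
(C,S,Z): not NE [P2→Q gives 7>3; P3→Y gives 10>5]
(C,S,W): not NE [P1→B gives 5>2; P2→Q gives 9>1; P3→Y gives 10>0]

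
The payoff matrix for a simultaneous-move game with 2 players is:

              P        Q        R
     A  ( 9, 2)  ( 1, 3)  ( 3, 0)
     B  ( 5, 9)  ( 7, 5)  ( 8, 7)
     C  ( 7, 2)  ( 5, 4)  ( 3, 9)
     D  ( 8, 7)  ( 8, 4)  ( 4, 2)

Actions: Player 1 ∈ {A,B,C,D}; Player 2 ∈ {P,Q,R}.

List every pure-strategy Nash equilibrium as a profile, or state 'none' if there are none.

PSNE: ∅

(A,P): not NE [P2→Q gives 3>2]
(A,Q): not NE [P1→D gives 8>1]
(A,R): not NE [P1→B gives 8>3; P2→Q gives 3>0]
(B,P): not NE [P1→A gives 9>5]
(B,Q): not NE [P1→D gives 8>7; P2→P gives 9>5]
(B,R): not NE [P2→P gives 9>7]
(C,P): not NE [P1→A gives 9>7; P2→R gives 9>2]
(C,Q): not NE [P1→D gives 8>5; P2→R gives 9>4]
(C,R): not NE [P1→B gives 8>3]
(D,P): not NE [P1→A gives 9>8]
(D,Q): not NE [P2→P gives 7>4]
(D,R): not NE [P1→B gives 8>4; P2→P gives 7>2]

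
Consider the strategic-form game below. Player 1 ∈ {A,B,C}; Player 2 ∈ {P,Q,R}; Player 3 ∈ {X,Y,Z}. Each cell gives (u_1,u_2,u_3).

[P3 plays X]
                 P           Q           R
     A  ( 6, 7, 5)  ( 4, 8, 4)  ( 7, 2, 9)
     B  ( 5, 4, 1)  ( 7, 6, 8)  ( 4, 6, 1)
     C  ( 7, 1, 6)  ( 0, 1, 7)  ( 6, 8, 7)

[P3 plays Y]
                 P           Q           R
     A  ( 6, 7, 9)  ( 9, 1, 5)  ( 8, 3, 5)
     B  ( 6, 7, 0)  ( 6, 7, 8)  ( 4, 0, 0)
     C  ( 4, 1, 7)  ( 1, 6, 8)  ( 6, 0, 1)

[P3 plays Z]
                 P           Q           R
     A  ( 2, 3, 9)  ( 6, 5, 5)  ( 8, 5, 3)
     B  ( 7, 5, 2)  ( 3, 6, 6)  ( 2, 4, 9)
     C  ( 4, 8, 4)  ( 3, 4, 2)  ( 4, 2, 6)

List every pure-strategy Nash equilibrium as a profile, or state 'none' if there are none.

PSNE = {(A,P,Y), (A,Q,Z), (B,Q,X)}

(A,P,X): not NE [P1→C gives 7>6; P2→Q gives 8>7; P3→Z gives 9>5]
(A,P,Y): NE
(A,P,Z): not NE [P1→B gives 7>2; P2→R gives 5>3]
(A,Q,X): not NE [P1→B gives 7>4; P3→Z gives 5>4]
(A,Q,Y): not NE [P2→P gives 7>1]
(A,Q,Z): NE
(A,R,X): not NE [P2→Q gives 8>2]
(A,R,Y): not NE [P2→P gives 7>3; P3→X gives 9>5]
(A,R,Z): not NE [P3→X gives 9>3]
(B,P,X): not NE [P1→C gives 7>5; P2→R gives 6>4; P3→Z gives 2>1]
(B,P,Y): not NE [P3→Z gives 2>0]
(B,P,Z): not NE [P2→Q gives 6>5]
(B,Q,X): NE
(B,Q,Y): not NE [P1→A gives 9>6]
(B,Q,Z): not NE [P1→A gives 6>3; P3→Y gives 8>6]
(B,R,X): not NE [P1→A gives 7>4; P3→Z gives 9>1]
(B,R,Y): not NE [P1→A gives 8>4; P2→Q gives 7>0; P3→Z gives 9>0]
(B,R,Z): not NE [P1→A gives 8>2; P2→Q gives 6>4]
(C,P,X): not NE [P2→R gives 8>1; P3→Y gives 7>6]
(C,P,Y): not NE [P1→B gives 6>4; P2→Q gives 6>1]
(C,P,Z): not NE [P1→B gives 7>4; P3→Y gives 7>4]
(C,Q,X): not NE [P1→B gives 7>0; P2→R gives 8>1; P3→Y gives 8>7]
(C,Q,Y): not NE [P1→A gives 9>1]
(C,Q,Z): not NE [P1→A gives 6>3; P2→P gives 8>4; P3→Y gives 8>2]
(C,R,X): not NE [P1→A gives 7>6]
(C,R,Y): not NE [P1→A gives 8>6; P2→Q gives 6>0; P3→X gives 7>1]
(C,R,Z): not NE [P1→A gives 8>4; P2→P gives 8>2; P3→X gives 7>6]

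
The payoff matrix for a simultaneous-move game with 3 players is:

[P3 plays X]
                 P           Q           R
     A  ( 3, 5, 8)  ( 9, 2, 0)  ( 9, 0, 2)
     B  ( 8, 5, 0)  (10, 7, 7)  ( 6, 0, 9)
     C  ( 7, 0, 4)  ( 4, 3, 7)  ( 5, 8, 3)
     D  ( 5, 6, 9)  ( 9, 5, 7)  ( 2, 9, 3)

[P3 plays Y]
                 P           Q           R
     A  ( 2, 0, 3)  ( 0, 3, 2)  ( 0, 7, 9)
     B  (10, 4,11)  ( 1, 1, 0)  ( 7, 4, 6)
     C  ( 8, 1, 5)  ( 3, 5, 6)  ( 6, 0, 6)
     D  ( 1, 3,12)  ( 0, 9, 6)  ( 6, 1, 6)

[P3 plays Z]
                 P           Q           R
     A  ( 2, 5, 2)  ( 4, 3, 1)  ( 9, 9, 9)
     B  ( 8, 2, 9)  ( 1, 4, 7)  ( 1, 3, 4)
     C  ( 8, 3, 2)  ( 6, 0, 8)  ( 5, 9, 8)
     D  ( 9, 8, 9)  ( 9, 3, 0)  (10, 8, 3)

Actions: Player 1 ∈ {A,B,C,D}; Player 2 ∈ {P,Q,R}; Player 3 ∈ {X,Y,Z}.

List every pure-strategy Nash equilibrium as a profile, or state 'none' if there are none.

(A,P,X): not NE [P1→B gives 8>3]
(A,P,Y): not NE [P1→B gives 10>2; P2→R gives 7>0; P3→X gives 8>3]
(A,P,Z): not NE [P1→D gives 9>2; P2→R gives 9>5; P3→X gives 8>2]
(A,Q,X): not NE [P1→B gives 10>9; P2→P gives 5>2; P3→Y gives 2>0]
(A,Q,Y): not NE [P1→C gives 3>0; P2→R gives 7>3]
(A,Q,Z): not NE [P1→D gives 9>4; P2→R gives 9>3; P3→Y gives 2>1]
(A,R,X): not NE [P2→P gives 5>0; P3→Z gives 9>2]
(A,R,Y): not NE [P1→B gives 7>0]
(A,R,Z): not NE [P1→D gives 10>9]
(B,P,X): not NE [P2→Q gives 7>5; P3→Y gives 11>0]
(B,P,Y): NE
(B,P,Z): not NE [P1→D gives 9>8; P2→Q gives 4>2; P3→Y gives 11>9]
(B,Q,X): NE
(B,Q,Y): not NE [P1→C gives 3>1; P2→R gives 4>1; P3→Z gives 7>0]
(B,Q,Z): not NE [P1→D gives 9>1]
(B,R,X): not NE [P1→A gives 9>6; P2→Q gives 7>0]
(B,R,Y): not NE [P3→X gives 9>6]
(B,R,Z): not NE [P1→D gives 10>1; P2→Q gives 4>3; P3→X gives 9>4]
(C,P,X): not NE [P1→B gives 8>7; P2→R gives 8>0; P3→Y gives 5>4]
(C,P,Y): not NE [P1→B gives 10>8; P2→Q gives 5>1]
(C,P,Z): not NE [P1→D gives 9>8; P2→R gives 9>3; P3→Y gives 5>2]
(C,Q,X): not NE [P1→B gives 10>4; P2→R gives 8>3; P3→Z gives 8>7]
(C,Q,Y): not NE [P3→Z gives 8>6]
(C,Q,Z): not NE [P1→D gives 9>6; P2→R gives 9>0]
(C,R,X): not NE [P1→A gives 9>5; P3→Z gives 8>3]
(C,R,Y): not NE [P1→B gives 7>6; P2→Q gives 5>0; P3→Z gives 8>6]
(C,R,Z): not NE [P1→D gives 10>5]
(D,P,X): not NE [P1→B gives 8>5; P2→R gives 9>6; P3→Y gives 12>9]
(D,P,Y): not NE [P1→B gives 10>1; P2→Q gives 9>3]
(D,P,Z): not NE [P3→Y gives 12>9]
(D,Q,X): not NE [P1→B gives 10>9; P2→R gives 9>5]
(D,Q,Y): not NE [P1→C gives 3>0; P3→X gives 7>6]
(D,Q,Z): not NE [P2→R gives 8>3; P3→X gives 7>0]
(D,R,X): not NE [P1→A gives 9>2; P3→Y gives 6>3]
(D,R,Y): not NE [P1→B gives 7>6; P2→Q gives 9>1]
(D,R,Z): not NE [P3→Y gives 6>3]

Nash profiles: (B,P,Y), (B,Q,X)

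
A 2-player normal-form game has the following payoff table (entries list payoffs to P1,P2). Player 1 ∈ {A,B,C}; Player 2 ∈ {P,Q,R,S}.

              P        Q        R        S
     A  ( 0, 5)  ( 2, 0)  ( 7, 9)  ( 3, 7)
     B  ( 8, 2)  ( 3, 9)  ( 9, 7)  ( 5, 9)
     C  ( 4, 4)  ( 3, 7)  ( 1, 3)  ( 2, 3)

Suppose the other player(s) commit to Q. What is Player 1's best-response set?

argmax u_1 = {B,C}

u_1(A vs Q) = 2
u_1(B vs Q) = 3
u_1(C vs Q) = 3
max payoff 3 at {B,C}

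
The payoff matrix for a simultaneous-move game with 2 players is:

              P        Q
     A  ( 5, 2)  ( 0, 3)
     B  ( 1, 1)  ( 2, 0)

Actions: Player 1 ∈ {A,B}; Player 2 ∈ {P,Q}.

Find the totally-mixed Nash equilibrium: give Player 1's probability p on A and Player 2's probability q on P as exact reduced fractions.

p=1/2, q=1/3

P1 indiff ⇒ q·5+(1-q)·0 = q·1+(1-q)·2 ⇒ q(4) = (1-q)(2) ⇒ q = 1/3
P2 indiff ⇒ p·2+(1-p)·1 = p·3+(1-p)·0 ⇒ p(-1) = (1-p)(-1) ⇒ p = 1/2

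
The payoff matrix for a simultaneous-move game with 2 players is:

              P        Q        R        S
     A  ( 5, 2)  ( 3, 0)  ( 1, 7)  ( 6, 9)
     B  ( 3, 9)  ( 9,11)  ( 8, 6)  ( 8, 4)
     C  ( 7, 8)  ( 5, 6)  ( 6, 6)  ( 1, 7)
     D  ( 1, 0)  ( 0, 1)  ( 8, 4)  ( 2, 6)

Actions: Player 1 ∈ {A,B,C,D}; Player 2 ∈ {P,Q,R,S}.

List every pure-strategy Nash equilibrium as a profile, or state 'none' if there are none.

(A,P): not NE [P1→C gives 7>5; P2→S gives 9>2]
(A,Q): not NE [P1→B gives 9>3; P2→S gives 9>0]
(A,R): not NE [P1→D gives 8>1; P2→S gives 9>7]
(A,S): not NE [P1→B gives 8>6]
(B,P): not NE [P1→C gives 7>3; P2→Q gives 11>9]
(B,Q): NE
(B,R): not NE [P2→Q gives 11>6]
(B,S): not NE [P2→Q gives 11>4]
(C,P): NE
(C,Q): not NE [P1→B gives 9>5; P2→P gives 8>6]
(C,R): not NE [P1→D gives 8>6; P2→P gives 8>6]
(C,S): not NE [P1→B gives 8>1; P2→P gives 8>7]
(D,P): not NE [P1→C gives 7>1; P2→S gives 6>0]
(D,Q): not NE [P1→B gives 9>0; P2→S gives 6>1]
(D,R): not NE [P2→S gives 6>4]
(D,S): not NE [P1→B gives 8>2]

PSNE = {(B,Q), (C,P)}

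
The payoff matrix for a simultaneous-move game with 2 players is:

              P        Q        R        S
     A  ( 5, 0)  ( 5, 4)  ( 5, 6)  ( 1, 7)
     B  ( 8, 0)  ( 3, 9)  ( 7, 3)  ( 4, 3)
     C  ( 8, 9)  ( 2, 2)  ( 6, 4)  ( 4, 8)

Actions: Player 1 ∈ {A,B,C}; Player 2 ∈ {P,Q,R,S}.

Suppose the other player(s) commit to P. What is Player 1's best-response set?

BR_1 = {B,C}

u_1(A vs P) = 5
u_1(B vs P) = 8
u_1(C vs P) = 8
max payoff 8 at {B,C}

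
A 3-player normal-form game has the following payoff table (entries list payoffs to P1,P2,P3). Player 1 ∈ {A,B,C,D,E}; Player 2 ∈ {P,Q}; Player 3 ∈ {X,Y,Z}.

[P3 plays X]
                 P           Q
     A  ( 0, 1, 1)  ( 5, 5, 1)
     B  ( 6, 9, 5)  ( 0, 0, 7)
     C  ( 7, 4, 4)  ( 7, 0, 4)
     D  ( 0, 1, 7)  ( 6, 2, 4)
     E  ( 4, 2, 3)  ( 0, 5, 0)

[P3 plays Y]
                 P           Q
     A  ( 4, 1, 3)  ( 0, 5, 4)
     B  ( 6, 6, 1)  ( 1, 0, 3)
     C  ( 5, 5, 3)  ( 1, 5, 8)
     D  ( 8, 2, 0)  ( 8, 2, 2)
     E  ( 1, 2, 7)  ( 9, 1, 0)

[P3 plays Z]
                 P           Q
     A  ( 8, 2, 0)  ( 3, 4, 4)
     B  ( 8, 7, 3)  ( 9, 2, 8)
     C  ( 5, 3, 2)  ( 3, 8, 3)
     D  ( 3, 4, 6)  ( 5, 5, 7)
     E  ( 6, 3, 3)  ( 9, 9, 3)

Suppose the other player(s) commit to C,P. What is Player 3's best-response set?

BR_3 = {X}

u_3(X vs C,P) = 4
u_3(Y vs C,P) = 3
u_3(Z vs C,P) = 2
max payoff 4 at {X}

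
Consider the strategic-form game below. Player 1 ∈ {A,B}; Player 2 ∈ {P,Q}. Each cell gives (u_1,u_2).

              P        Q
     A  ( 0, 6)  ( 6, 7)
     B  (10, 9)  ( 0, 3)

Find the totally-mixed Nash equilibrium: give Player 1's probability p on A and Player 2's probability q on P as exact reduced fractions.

P1 indiff ⇒ q·0+(1-q)·6 = q·10+(1-q)·0 ⇒ q(-10) = (1-q)(-6) ⇒ q = 3/8
P2 indiff ⇒ p·6+(1-p)·9 = p·7+(1-p)·3 ⇒ p(-1) = (1-p)(-6) ⇒ p = 6/7

(p,q) = (6/7, 3/8)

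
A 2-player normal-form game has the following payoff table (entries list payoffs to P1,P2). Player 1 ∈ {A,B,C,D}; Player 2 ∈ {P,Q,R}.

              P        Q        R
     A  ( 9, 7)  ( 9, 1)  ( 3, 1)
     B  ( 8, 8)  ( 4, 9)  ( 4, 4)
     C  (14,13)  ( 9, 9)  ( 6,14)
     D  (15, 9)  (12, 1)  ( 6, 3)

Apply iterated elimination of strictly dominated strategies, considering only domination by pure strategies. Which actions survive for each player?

IESDS → P1:{C,D} P2:{P,R}

P1 drop A (D beats it: P:15>9 Q:12>9 R:6>3)
P1 drop B (C beats it: P:14>8 Q:9>4 R:6>4)
P2 drop Q (P beats it: C:13>9 D:9>1)
P1→{C,D} P2→{P,R}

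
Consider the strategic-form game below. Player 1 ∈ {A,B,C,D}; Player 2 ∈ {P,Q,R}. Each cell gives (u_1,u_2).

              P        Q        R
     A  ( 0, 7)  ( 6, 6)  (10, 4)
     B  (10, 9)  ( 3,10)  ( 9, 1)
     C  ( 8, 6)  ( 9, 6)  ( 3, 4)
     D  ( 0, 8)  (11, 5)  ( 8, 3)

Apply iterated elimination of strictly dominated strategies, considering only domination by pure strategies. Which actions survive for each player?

P2 drop R (P beats it: A:7>4 B:9>1 C:6>4 D:8>3)
P1 drop A (C beats it: P:8>0 Q:9>6)
P1→{B,C,D} P2→{P,Q}

Survivors P1:{B,C,D} P2:{P,Q}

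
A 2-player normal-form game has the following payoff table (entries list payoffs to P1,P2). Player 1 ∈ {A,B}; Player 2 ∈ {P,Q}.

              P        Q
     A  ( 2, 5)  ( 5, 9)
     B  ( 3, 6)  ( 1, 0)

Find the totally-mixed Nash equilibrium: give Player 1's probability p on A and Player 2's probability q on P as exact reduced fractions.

P1 indiff ⇒ q·2+(1-q)·5 = q·3+(1-q)·1 ⇒ q(-1) = (1-q)(-4) ⇒ q = 4/5
P2 indiff ⇒ p·5+(1-p)·6 = p·9+(1-p)·0 ⇒ p(-4) = (1-p)(-6) ⇒ p = 3/5

(p,q) = (3/5, 4/5)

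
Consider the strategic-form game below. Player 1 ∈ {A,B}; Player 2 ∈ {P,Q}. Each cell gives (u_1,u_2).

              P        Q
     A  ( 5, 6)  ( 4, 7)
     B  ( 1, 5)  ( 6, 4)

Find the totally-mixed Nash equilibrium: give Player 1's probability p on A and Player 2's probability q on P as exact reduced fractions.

P1 mixes 1/2 on A; P2 mixes 1/3 on P

P1 indiff ⇒ q·5+(1-q)·4 = q·1+(1-q)·6 ⇒ q(4) = (1-q)(2) ⇒ q = 1/3
P2 indiff ⇒ p·6+(1-p)·5 = p·7+(1-p)·4 ⇒ p(-1) = (1-p)(-1) ⇒ p = 1/2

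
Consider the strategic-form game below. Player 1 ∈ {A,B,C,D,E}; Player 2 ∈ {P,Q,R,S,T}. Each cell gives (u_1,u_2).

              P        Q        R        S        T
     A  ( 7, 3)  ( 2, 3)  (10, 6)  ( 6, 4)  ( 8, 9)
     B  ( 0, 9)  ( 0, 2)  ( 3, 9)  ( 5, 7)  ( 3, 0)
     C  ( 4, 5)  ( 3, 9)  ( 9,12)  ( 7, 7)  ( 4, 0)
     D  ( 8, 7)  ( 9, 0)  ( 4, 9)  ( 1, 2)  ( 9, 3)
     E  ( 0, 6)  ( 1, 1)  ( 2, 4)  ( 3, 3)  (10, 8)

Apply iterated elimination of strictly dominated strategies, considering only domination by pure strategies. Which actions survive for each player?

P1 drop B (A beats it: P:7>0 Q:2>0 R:10>3 S:6>5 T:8>3)
P2 drop Q (R beats it: A:6>3 C:12>9 D:9>0 E:4>1)
P2 drop S (R beats it: A:6>4 C:12>7 D:9>2 E:4>3)
P1 drop C (A beats it: P:7>4 R:10>9 T:8>4)
P1→{A,D,E} P2→{P,R,T}

Survivors P1:{A,D,E} P2:{P,R,T}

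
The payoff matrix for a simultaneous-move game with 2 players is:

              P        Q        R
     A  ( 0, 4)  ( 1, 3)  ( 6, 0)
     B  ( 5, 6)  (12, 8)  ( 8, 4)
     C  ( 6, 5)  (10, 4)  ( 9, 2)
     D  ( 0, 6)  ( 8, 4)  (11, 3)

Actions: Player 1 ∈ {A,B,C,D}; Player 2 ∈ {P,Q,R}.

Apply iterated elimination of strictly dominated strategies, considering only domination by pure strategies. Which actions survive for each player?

P1 drop A (B beats it: P:5>0 Q:12>1 R:8>6)
P2 drop R (P beats it: B:6>4 C:5>2 D:6>3)
P1 drop D (B beats it: P:5>0 Q:12>8)
P1→{B,C} P2→{P,Q}

IESDS → P1:{B,C} P2:{P,Q}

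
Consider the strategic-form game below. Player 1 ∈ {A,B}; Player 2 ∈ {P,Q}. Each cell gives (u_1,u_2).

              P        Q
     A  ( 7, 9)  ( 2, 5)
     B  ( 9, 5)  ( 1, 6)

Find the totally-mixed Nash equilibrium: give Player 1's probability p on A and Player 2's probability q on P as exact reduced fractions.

P1 indiff ⇒ q·7+(1-q)·2 = q·9+(1-q)·1 ⇒ q(-2) = (1-q)(-1) ⇒ q = 1/3
P2 indiff ⇒ p·9+(1-p)·5 = p·5+(1-p)·6 ⇒ p(4) = (1-p)(1) ⇒ p = 1/5

p=1/5, q=1/3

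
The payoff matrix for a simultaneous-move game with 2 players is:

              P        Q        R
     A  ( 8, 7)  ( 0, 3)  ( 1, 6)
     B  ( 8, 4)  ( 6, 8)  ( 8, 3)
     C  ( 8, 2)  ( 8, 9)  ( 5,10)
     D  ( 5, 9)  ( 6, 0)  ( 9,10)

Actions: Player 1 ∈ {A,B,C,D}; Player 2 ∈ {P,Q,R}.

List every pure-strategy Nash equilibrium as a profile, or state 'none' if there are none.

Nash profiles: (A,P), (D,R)

(A,P): NE
(A,Q): not NE [P1→C gives 8>0; P2→P gives 7>3]
(A,R): not NE [P1→D gives 9>1; P2→P gives 7>6]
(B,P): not NE [P2→Q gives 8>4]
(B,Q): not NE [P1→C gives 8>6]
(B,R): not NE [P1→D gives 9>8; P2→Q gives 8>3]
(C,P): not NE [P2→R gives 10>2]
(C,Q): not NE [P2→R gives 10>9]
(C,R): not NE [P1→D gives 9>5]
(D,P): not NE [P1→C gives 8>5; P2→R gives 10>9]
(D,Q): not NE [P1→C gives 8>6; P2→R gives 10>0]
(D,R): NE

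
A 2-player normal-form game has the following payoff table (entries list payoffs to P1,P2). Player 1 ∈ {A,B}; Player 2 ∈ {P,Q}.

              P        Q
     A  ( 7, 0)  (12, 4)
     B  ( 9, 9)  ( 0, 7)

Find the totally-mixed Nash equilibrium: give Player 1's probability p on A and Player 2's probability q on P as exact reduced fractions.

(p,q) = (1/3, 6/7)

P1 indiff ⇒ q·7+(1-q)·12 = q·9+(1-q)·0 ⇒ q(-2) = (1-q)(-12) ⇒ q = 6/7
P2 indiff ⇒ p·0+(1-p)·9 = p·4+(1-p)·7 ⇒ p(-4) = (1-p)(-2) ⇒ p = 1/3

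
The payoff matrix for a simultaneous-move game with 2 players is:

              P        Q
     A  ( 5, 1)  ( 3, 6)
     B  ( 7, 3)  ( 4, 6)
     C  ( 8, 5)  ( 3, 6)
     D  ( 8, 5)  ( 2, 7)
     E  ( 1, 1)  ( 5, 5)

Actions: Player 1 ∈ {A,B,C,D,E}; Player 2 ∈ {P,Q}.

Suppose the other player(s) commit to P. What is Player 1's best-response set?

P1 best: {C,D}

u_1(A vs P) = 5
u_1(B vs P) = 7
u_1(C vs P) = 8
u_1(D vs P) = 8
u_1(E vs P) = 1
max payoff 8 at {C,D}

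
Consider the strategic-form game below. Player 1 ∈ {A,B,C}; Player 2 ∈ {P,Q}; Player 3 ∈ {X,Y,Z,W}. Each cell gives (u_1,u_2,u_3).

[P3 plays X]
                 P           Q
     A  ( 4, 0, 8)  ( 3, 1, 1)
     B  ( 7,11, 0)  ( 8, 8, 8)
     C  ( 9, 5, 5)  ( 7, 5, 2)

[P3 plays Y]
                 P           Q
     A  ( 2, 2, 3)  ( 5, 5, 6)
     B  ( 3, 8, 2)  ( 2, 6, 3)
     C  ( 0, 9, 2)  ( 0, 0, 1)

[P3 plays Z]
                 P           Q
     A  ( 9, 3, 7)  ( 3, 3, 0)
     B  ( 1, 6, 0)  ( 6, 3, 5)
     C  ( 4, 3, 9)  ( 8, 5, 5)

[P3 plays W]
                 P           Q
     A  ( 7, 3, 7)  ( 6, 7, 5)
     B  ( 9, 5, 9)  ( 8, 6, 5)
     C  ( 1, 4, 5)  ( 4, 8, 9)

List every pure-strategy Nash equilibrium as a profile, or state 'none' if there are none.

(A,P,X): not NE [P1→C gives 9>4; P2→Q gives 1>0]
(A,P,Y): not NE [P1→B gives 3>2; P2→Q gives 5>2; P3→X gives 8>3]
(A,P,Z): not NE [P3→X gives 8>7]
(A,P,W): not NE [P1→B gives 9>7; P2→Q gives 7>3; P3→X gives 8>7]
(A,Q,X): not NE [P1→B gives 8>3; P3→Y gives 6>1]
(A,Q,Y): NE
(A,Q,Z): not NE [P1→C gives 8>3; P3→Y gives 6>0]
(A,Q,W): not NE [P1→B gives 8>6; P3→Y gives 6>5]
(B,P,X): not NE [P1→C gives 9>7; P3→W gives 9>0]
(B,P,Y): not NE [P3→W gives 9>2]
(B,P,Z): not NE [P1→A gives 9>1; P3→W gives 9>0]
(B,P,W): not NE [P2→Q gives 6>5]
(B,Q,X): not NE [P2→P gives 11>8]
(B,Q,Y): not NE [P1→A gives 5>2; P2→P gives 8>6; P3→X gives 8>3]
(B,Q,Z): not NE [P1→C gives 8>6; P2→P gives 6>3; P3→X gives 8>5]
(B,Q,W): not NE [P3→X gives 8>5]
(C,P,X): not NE [P3→Z gives 9>5]
(C,P,Y): not NE [P1→B gives 3>0; P3→Z gives 9>2]
(C,P,Z): not NE [P1→A gives 9>4; P2→Q gives 5>3]
(C,P,W): not NE [P1→B gives 9>1; P2→Q gives 8>4; P3→Z gives 9>5]
(C,Q,X): not NE [P1→B gives 8>7; P3→W gives 9>2]
(C,Q,Y): not NE [P1→A gives 5>0; P2→P gives 9>0; P3→W gives 9>1]
(C,Q,Z): not NE [P3→W gives 9>5]
(C,Q,W): not NE [P1→B gives 8>4]

Nash profiles: (A,Q,Y)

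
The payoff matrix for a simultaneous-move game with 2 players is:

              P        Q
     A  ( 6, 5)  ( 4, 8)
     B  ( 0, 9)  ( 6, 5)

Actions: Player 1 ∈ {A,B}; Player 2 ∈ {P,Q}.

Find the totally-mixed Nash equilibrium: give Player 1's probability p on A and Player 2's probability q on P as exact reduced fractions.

P1 indiff ⇒ q·6+(1-q)·4 = q·0+(1-q)·6 ⇒ q(6) = (1-q)(2) ⇒ q = 1/4
P2 indiff ⇒ p·5+(1-p)·9 = p·8+(1-p)·5 ⇒ p(-3) = (1-p)(-4) ⇒ p = 4/7

p=4/7, q=1/4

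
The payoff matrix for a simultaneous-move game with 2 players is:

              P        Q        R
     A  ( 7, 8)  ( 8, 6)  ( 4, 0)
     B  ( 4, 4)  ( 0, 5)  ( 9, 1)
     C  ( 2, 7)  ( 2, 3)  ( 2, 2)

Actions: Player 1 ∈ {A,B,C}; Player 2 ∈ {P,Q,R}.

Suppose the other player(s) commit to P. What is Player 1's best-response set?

u_1(A vs P) = 7
u_1(B vs P) = 4
u_1(C vs P) = 2
max payoff 7 at {A}

argmax u_1 = {A}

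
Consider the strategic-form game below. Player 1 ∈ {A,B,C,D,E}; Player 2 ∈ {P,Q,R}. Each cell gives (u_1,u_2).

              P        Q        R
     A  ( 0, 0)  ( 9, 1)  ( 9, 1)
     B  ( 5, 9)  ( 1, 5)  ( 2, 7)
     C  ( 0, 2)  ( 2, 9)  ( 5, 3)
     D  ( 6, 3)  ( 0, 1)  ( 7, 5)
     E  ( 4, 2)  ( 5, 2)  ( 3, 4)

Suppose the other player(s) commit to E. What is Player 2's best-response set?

argmax u_2 = {R}

u_2(P vs E) = 2
u_2(Q vs E) = 2
u_2(R vs E) = 4
max payoff 4 at {R}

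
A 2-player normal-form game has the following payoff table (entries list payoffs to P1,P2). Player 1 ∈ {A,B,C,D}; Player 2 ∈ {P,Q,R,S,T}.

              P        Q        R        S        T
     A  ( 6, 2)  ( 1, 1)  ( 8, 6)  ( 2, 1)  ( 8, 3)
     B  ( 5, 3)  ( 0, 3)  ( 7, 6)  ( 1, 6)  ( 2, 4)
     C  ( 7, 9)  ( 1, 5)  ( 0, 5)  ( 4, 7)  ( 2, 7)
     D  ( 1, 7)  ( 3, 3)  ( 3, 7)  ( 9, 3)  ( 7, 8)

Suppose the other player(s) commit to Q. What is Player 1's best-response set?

argmax u_1 = {D}

u_1(A vs Q) = 1
u_1(B vs Q) = 0
u_1(C vs Q) = 1
u_1(D vs Q) = 3
max payoff 3 at {D}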